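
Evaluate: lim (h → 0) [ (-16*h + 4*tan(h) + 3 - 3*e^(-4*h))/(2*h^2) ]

Substitution gives 0/0; apply L'Hôpital's rule 2 times.
After differentiating numerator and denominator 2 times the quotient is (8*tan(h)/cos(h)^2 - 48*e^(-4*h))/(4); at h = 0 this is -12.

-12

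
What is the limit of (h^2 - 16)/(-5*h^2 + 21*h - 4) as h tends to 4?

At h = 4 both the top and bottom vanish — a removable singularity. Factoring out (h - 4) from each leaves (h + 4)/(1 - 5*h), which at h = 4 equals -8/19.

-8/19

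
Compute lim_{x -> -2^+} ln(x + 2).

-∞

As x → -2⁺, x + 2 → 0⁺ and ln(x + 2) → −∞.
Multiplying by 1 gives -∞.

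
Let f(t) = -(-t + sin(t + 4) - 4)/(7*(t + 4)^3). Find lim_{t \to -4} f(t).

Direct substitution gives 0/0.
Apply L'Hôpital: lim (cos(t + 4) - 1)/(-21*(t + 4)^2), still 0/0.
Apply L'Hôpital: lim (-sin(t + 4))/(-42*t - 168), still 0/0.
After 3 applications of L'Hôpital's rule the quotient is (-cos(t + 4))/(-42); substituting t = -4 gives 1/42.

1/42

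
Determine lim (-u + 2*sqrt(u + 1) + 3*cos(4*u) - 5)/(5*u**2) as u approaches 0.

Substitution gives 0/0 (the numerator vanishes to order 2).
Expand each term to order u^2: the coefficient of u^2 in 3·cos(4u) is -24 and in 2·√(1 + u) is -1/4.
Lower-order terms cancel with the polynomial part, so the numerator is (-97/4)·u^2 + o(u^2), and the limit is (-97/4)/(5) = -97/20.

-97/20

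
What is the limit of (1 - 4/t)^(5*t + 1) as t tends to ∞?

e^(-20)

Write it as [(1 - 4/t)^t]^(5) · (1 - 4/t)^(1). The bracketed term tends to e^(-4) and the second factor to 1, so the limit is e^(-20).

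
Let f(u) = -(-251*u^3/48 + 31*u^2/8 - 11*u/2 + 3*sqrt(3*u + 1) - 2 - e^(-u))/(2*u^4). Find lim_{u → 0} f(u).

Substitution gives 0/0 (the numerator vanishes to order 4).
Expand each term to order u^4: the coefficient of u^4 in −e^(-u) is -1/24 and in 3·√(1 + 3u) is -1215/128.
Lower-order terms cancel with the polynomial part, so the numerator is (-3661/384)·u^4 + o(u^4), and the limit is (-3661/384)/(-2) = 3661/768.

3661/768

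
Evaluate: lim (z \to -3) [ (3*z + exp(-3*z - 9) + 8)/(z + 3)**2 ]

Direct substitution gives 0/0.
Apply L'Hôpital: lim (3 - 3*e^(-3*z - 9))/(2*z + 6), still 0/0.
After 2 applications of L'Hôpital's rule the quotient is (9*e^(-3*z - 9))/(2); substituting z = -3 gives 9/2.

9/2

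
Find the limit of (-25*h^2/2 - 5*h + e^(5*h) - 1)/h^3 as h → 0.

125/6

Direct substitution gives 0/0.
Apply L'Hôpital: lim (-25*h + 5*e^(5*h) - 5)/(3*h^2), still 0/0.
Apply L'Hôpital: lim (25*e^(5*h) - 25)/(6*h), still 0/0.
After 3 applications of L'Hôpital's rule the quotient is (125*e^(5*h))/(6); substituting h = 0 gives 125/6.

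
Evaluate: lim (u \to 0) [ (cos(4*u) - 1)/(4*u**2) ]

Direct substitution gives 0/0.
Apply L'Hôpital: lim (-4*sin(4*u))/(8*u), still 0/0.
After 2 applications of L'Hôpital's rule the quotient is (-16*cos(4*u))/(8); substituting u = 0 gives -2.

-2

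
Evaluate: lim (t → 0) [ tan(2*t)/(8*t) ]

Substitution gives 0/0.
Since tan(u)/u → 1 as u → 0, tan(2t)/(2t) → 1 and the limit is 2/8 = 1/4.

1/4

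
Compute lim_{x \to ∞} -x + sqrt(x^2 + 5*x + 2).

5/2

This has the form ∞ − ∞. Multiply and divide by the conjugate √(x^2 + 5*x + 2) + x.
That gives (5x + 2) / (√(x^2 + 5*x + 2) + x).
Divide numerator and denominator by x: the limit is 5/(2·1) = 5/2.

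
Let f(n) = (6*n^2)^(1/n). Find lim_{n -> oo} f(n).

1

Base → ∞ and exponent → 0: an ∞^0 form.
Take logs: (1/n)·ln(6·n^2) = (ln 6 + 2·ln n)/n → 0.
So the limit is e^0 = 1.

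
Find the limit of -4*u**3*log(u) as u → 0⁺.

This is a 0·(−∞) form. Rewrite as -4·ln(u) / u^(−3) and apply L'Hôpital:
the derivative quotient is -4·(1/u) / (−3·u^(−4)) = (4/3)·u^3 → 0.

0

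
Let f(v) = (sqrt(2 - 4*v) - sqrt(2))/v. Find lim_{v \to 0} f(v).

-√(2)

A 0/0 form; rationalise with √(2 - 4v) + √2. This collapses the numerator to -4v, leaving -4/(√(2 - 4v) + √2) → -4/(2√2) = -√(2).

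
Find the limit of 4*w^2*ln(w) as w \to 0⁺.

This is a 0·(−∞) form. Rewrite as 4·ln(w) / w^(−2) and apply L'Hôpital:
the derivative quotient is 4·(1/w) / (−2·w^(−3)) = (-4/2)·w^2 → 0.

0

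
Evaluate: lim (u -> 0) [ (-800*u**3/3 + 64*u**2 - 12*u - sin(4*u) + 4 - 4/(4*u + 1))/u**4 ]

-1024

Substitution gives 0/0; apply L'Hôpital's rule 4 times.
After differentiating numerator and denominator 4 times the quotient is (-256*sin(4*u) - 24576/(4*u + 1)^5)/(24); at u = 0 this is -1024.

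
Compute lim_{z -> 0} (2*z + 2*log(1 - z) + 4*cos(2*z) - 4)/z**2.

Substitution gives 0/0 (the numerator vanishes to order 2).
Expand each term to order z^2: the coefficient of z^2 in 2·ln(1 - z) is -1 and in 4·cos(2z) is -8.
Lower-order terms cancel with the polynomial part, so the numerator is (-9)·z^2 + o(z^2), and the limit is (-9)/(1) = -9.

-9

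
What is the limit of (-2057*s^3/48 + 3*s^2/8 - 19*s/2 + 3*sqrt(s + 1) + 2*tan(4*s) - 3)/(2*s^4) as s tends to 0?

Substitution gives 0/0 (the numerator vanishes to order 4).
Expand each term to order s^4: the coefficient of s^4 in 3·√(1 + s) is -15/128 and in 2·tan(4s) is 0.
Lower-order terms cancel with the polynomial part, so the numerator is (-15/128)·s^4 + o(s^4), and the limit is (-15/128)/(2) = -15/256.

-15/256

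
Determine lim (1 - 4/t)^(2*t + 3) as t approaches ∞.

e^(-8)

The base → 1 and the exponent → ∞: a 1^∞ form.
Take logarithms: (2t + 3)·ln(1 - 4/t). Since ln(1+u) ~ u for small u, this behaves like (2t)·(-4/t) → -8.
So the limit is e^(-8).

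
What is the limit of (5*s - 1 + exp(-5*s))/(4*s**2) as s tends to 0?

25/8

Direct substitution gives 0/0.
Apply L'Hôpital: lim (5 - 5*e^(-5*s))/(8*s), still 0/0.
After 2 applications of L'Hôpital's rule the quotient is (25*e^(-5*s))/(8); substituting s = 0 gives 25/8.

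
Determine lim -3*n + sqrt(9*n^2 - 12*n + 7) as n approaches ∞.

An ∞ − ∞ form. Rationalising with the conjugate, the difference becomes (-12n + 7) / (√(9*n^2 - 12*n + 7) + 3n).
For large n the denominator behaves like 2·3n, so the quotient tends to -12/6 = -2.

-2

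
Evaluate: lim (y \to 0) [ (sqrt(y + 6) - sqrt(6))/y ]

A 0/0 form; rationalise with √(6 + y) + √6. This collapses the numerator to y, leaving 1/(√(6 + y) + √6) → 1/(2√6) = √(6)/12.

√(6)/12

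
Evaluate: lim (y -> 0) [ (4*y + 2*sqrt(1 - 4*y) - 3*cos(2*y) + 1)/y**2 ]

2

Substitution gives 0/0; apply L'Hôpital's rule 2 times.
After differentiating numerator and denominator 2 times the quotient is (12*cos(2*y) - 8/(1 - 4*y)^(3/2))/(2); at y = 0 this is 2.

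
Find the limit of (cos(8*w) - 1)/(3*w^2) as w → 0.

Direct substitution gives 0/0.
Apply L'Hôpital: lim (-8*sin(8*w))/(6*w), still 0/0.
After 2 applications of L'Hôpital's rule the quotient is (-64*cos(8*w))/(6); substituting w = 0 gives -32/3.

-32/3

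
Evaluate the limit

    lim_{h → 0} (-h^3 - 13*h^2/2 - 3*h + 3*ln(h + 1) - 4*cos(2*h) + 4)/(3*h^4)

Substitution gives 0/0 (the numerator vanishes to order 4).
Expand each term to order h^4: the coefficient of h^4 in 3·ln(1 + h) is -3/4 and in -4·cos(2h) is -8/3.
Lower-order terms cancel with the polynomial part, so the numerator is (-41/12)·h^4 + o(h^4), and the limit is (-41/12)/(3) = -41/36.

-41/36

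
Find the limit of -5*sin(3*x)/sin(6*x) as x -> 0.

Substitution gives 0/0.
Divide numerator and denominator by x: sin(3x)/x → 3 and sin(6x)/x → 6, so the limit is -5·3/6 = -5/2.

-5/2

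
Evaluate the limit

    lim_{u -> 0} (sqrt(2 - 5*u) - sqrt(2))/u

-5*√(2)/4

Substitution gives 0/0. Multiply numerator and denominator by the conjugate √(2 - 5u) + √2.
The numerator becomes (2 - 5u) − 2 = -5u, so the expression simplifies to -5/(√(2 - 5u) + √2).
Letting u → 0 gives -5/(2√2) = -5*√(2)/4.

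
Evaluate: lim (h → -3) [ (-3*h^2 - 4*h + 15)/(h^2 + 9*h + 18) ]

14/3

At h = -3 both the top and bottom vanish — a removable singularity. Factoring out (h + 3) from each leaves (5 - 3*h)/(h + 6), which at h = -3 equals 14/3.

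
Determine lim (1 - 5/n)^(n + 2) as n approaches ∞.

The base → 1 and the exponent → ∞: a 1^∞ form.
Take logarithms: (n + 2)·ln(1 - 5/n). Since ln(1+u) ~ u for small u, this behaves like (n)·(-5/n) → -5.
So the limit is e^(-5).

e^(-5)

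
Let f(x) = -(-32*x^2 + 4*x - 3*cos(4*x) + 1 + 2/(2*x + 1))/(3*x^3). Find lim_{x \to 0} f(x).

Substitution gives 0/0 (the numerator vanishes to order 3).
Expand each term to order x^3: the coefficient of x^3 in 2·1/(1 + 2x) is -16 and in -3·cos(4x) is 0.
Lower-order terms cancel with the polynomial part, so the numerator is (-16)·x^3 + o(x^3), and the limit is (-16)/(-3) = 16/3.

16/3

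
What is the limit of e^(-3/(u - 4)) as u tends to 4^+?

As u → 4⁺, -3/(u - 4) → −∞, so e^(-3/(u - 4)) → 0.

0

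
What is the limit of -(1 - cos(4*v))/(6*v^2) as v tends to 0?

-4/3

Substitution gives 0/0.
Use (1 − cos u)/u² → 1/2 with u = 4v: the limit is 4²/(2·(-6)) = -4/3.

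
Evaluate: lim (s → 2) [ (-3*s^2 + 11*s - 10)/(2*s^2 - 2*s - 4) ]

-1/6

Direct substitution gives 0/0, so factor. Both numerator and denominator have (s - 2) as a factor.
After cancelling, the expression reduces to (5 - 3*s)/(2*s + 2).
Substituting s = 2 gives -1/6.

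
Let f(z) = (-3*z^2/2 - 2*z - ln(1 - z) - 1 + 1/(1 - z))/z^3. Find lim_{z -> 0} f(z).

Substitution gives 0/0 (the numerator vanishes to order 3).
Expand each term to order z^3: the coefficient of z^3 in −ln(1 - z) is 1/3 and in 1/(1 - z) is 1.
Lower-order terms cancel with the polynomial part, so the numerator is (4/3)·z^3 + o(z^3), and the limit is (4/3)/(1) = 4/3.

4/3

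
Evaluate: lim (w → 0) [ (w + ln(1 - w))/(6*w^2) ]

-1/12

Direct substitution gives 0/0.
Apply L'Hôpital: lim (1 - 1/(1 - w))/(12*w), still 0/0.
After 2 applications of L'Hôpital's rule the quotient is (-1/(1 - w)^2)/(12); substituting w = 0 gives -1/12.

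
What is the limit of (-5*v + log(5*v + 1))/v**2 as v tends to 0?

-25/2

Direct substitution gives 0/0.
Apply L'Hôpital: lim (-5 + 5/(5*v + 1))/(2*v), still 0/0.
After 2 applications of L'Hôpital's rule the quotient is (-25/(5*v + 1)^2)/(2); substituting v = 0 gives -25/2.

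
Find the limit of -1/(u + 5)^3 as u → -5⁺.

As u → -5⁺, (u + 5) → 0⁺, so (u + 5)^3 → 0⁺ and -1/(u + 5)^3 → -∞.

-∞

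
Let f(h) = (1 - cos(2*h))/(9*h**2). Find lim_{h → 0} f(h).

2/9

Substitution gives 0/0.
Use (1 − cos u)/u² → 1/2 with u = 2h: the limit is 2²/(2·9) = 2/9.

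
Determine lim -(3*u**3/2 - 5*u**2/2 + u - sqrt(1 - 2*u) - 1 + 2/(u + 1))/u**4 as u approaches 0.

Substitution gives 0/0 (the numerator vanishes to order 4).
Expand each term to order u^4: the coefficient of u^4 in 2·1/(1 + u) is 2 and in −√(1 - 2u) is 5/8.
Lower-order terms cancel with the polynomial part, so the numerator is (21/8)·u^4 + o(u^4), and the limit is (21/8)/(-1) = -21/8.

-21/8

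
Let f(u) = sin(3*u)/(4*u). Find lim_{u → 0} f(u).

3/4

Substitution gives 0/0.
Write it as (3/4)·sin(3u)/(3u); since sin(θ)/θ → 1, the limit is 3/4.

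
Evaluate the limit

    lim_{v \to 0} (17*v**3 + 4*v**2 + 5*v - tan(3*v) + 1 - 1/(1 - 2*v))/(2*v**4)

-8

Substitution gives 0/0; apply L'Hôpital's rule 4 times.
After differentiating numerator and denominator 4 times the quotient is (648*tan(3*v)/cos(3*v)^2 - 1944*tan(3*v)/cos(3*v)^4 + 384/(2*v - 1)^5)/(48); at v = 0 this is -8.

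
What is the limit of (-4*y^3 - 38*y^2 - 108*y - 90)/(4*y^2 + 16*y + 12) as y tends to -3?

Since y = -3 makes numerator and denominator zero, (y + 3) divides both.
Cancelling it gives (-4*y^2 - 26*y - 30)/(4*y + 4); now plug in y = -3 to get -3/2.

-3/2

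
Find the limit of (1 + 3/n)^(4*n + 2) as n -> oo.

The base → 1 and the exponent → ∞: a 1^∞ form.
Take logarithms: (4n + 2)·ln(1 + 3/n). Since ln(1+u) ~ u for small u, this behaves like (4n)·(3/n) → 12.
So the limit is e^(12).

e^(12)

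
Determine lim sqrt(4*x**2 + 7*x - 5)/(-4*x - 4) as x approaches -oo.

For large |x|, √(4*x^2 + 7*x - 5) ≈ √4·|x| and the denominator ≈ -4x.
Since x → −∞, |x| = −x, giving −√4/(-4) = 1/2.

1/2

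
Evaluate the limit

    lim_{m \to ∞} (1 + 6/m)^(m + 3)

e^(6)

Let L be the limit and take ln: ln L = lim (m + 3)·ln(1 + 6/m) = lim (m + 3)·(6/m + O(1/m²)) = 6.
Hence L = e^(6).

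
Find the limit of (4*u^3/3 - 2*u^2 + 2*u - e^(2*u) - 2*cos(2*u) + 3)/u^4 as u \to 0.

Substitution gives 0/0; apply L'Hôpital's rule 4 times.
After differentiating numerator and denominator 4 times the quotient is (-16*e^(2*u) - 32*cos(2*u))/(24); at u = 0 this is -2.

-2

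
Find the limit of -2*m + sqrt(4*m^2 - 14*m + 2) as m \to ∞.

-7/2

An ∞ − ∞ form. Rationalising with the conjugate, the difference becomes (-14m + 2) / (√(4*m^2 - 14*m + 2) + 2m).
For large m the denominator behaves like 2·2m, so the quotient tends to -14/4 = -7/2.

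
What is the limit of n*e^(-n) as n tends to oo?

0

Write as n^1/e^{1n}, an ∞/∞ form.
Exponential growth dominates any polynomial, so repeated L'Hôpital (or the standard result) gives 0.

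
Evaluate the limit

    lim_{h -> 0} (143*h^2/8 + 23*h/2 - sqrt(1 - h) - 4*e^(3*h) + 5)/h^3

Substitution gives 0/0 (the numerator vanishes to order 3).
Expand each term to order h^3: the coefficient of h^3 in -4·e^(3h) is -18 and in −√(1 - h) is 1/16.
Lower-order terms cancel with the polynomial part, so the numerator is (-287/16)·h^3 + o(h^3), and the limit is (-287/16)/(1) = -287/16.

-287/16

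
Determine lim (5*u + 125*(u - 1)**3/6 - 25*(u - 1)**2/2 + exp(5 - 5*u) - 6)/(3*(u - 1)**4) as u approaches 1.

Direct substitution gives 0/0.
Apply L'Hôpital: lim (-25*u + 125*(u - 1)^2/2 - 5*e^(5 - 5*u) + 30)/(12*(u - 1)^3), still 0/0.
Apply L'Hôpital: lim (125*u + 25*e^(5 - 5*u) - 150)/(36*(u - 1)^2), still 0/0.
Apply L'Hôpital: lim (125 - 125*e^(5 - 5*u))/(72*u - 72), still 0/0.
After 4 applications of L'Hôpital's rule the quotient is (625*e^(5 - 5*u))/(72); substituting u = 1 gives 625/72.

625/72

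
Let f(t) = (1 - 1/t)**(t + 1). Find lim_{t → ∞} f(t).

Write it as [(1 - 1/t)^t]^(1) · (1 - 1/t)^(1). The bracketed term tends to e^(-1) and the second factor to 1, so the limit is e^(-1).

e^(-1)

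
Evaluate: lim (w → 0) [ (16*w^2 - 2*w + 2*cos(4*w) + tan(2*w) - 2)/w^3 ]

Substitution gives 0/0; apply L'Hôpital's rule 3 times.
After differentiating numerator and denominator 3 times the quotient is (128*sin(4*w) + 48*tan(2*w)^4 + 64*tan(2*w)^2 + 16)/(6); at w = 0 this is 8/3.

8/3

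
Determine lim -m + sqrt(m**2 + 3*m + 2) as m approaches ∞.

An ∞ − ∞ form. Rationalising with the conjugate, the difference becomes (3m + 2) / (√(m^2 + 3*m + 2) + m).
For large m the denominator behaves like 2·m, so the quotient tends to 3/2 = 3/2.

3/2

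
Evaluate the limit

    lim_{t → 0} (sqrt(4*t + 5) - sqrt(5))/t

A 0/0 form; rationalise with √(5 + 4t) + √5. This collapses the numerator to 4t, leaving 4/(√(5 + 4t) + √5) → 4/(2√5) = 2*√(5)/5.

2*√(5)/5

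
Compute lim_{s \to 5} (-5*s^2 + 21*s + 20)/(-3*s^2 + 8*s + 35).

Since s = 5 makes numerator and denominator zero, (s - 5) divides both.
Cancelling it gives (-5*s - 4)/(-3*s - 7); now plug in s = 5 to get 29/22.

29/22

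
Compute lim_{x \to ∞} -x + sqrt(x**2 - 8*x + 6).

An ∞ − ∞ form. Rationalising with the conjugate, the difference becomes (-8x + 6) / (√(x^2 - 8*x + 6) + x).
For large x the denominator behaves like 2·x, so the quotient tends to -8/2 = -4.

-4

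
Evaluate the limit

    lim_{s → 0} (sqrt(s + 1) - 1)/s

A 0/0 form; rationalise with √(1 + s) + √1. This collapses the numerator to s, leaving 1/(√(1 + s) + √1) → 1/(2√1) = 1/2.

1/2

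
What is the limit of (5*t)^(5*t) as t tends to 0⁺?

1

Base → 0⁺ and exponent → 0⁺: a 0^0 form.
Take logs: 5t·ln(5t). This is 0·(−∞); rewriting as ln(5t)/(1/(5t)) and applying L'Hôpital gives 0.
Hence the limit is e^0 = 1.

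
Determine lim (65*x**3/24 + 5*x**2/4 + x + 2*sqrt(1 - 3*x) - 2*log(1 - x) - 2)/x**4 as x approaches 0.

-373/64

Substitution gives 0/0; apply L'Hôpital's rule 4 times.
After differentiating numerator and denominator 4 times the quotient is (12/(x - 1)^4 - 1215/(8*(1 - 3*x)^(7/2)))/(24); at x = 0 this is -373/64.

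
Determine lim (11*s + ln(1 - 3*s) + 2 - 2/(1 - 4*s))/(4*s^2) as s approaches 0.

-73/8

Substitution gives 0/0 (the numerator vanishes to order 2).
Expand each term to order s^2: the coefficient of s^2 in -2·1/(1 - 4s) is -32 and in ln(1 - 3s) is -9/2.
Lower-order terms cancel with the polynomial part, so the numerator is (-73/2)·s^2 + o(s^2), and the limit is (-73/2)/(4) = -73/8.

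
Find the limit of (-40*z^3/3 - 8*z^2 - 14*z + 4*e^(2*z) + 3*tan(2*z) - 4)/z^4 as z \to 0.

Substitution gives 0/0; apply L'Hôpital's rule 4 times.
After differentiating numerator and denominator 4 times the quotient is (64*e^(2*z) + 1152*tan(2*z)^5 + 1920*tan(2*z)^3 + 768*tan(2*z))/(24); at z = 0 this is 8/3.

8/3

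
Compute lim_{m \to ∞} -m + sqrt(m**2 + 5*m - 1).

5/2

This has the form ∞ − ∞. Multiply and divide by the conjugate √(m^2 + 5*m - 1) + m.
That gives (5m - 1) / (√(m^2 + 5*m - 1) + m).
Divide numerator and denominator by m: the limit is 5/(2·1) = 5/2.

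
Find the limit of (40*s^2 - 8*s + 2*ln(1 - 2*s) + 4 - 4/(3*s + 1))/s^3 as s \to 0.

Substitution gives 0/0 (the numerator vanishes to order 3).
Expand each term to order s^3: the coefficient of s^3 in -4·1/(1 + 3s) is 108 and in 2·ln(1 - 2s) is -16/3.
Lower-order terms cancel with the polynomial part, so the numerator is (308/3)·s^3 + o(s^3), and the limit is (308/3)/(1) = 308/3.

308/3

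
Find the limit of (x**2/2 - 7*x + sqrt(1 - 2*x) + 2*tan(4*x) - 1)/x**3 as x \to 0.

253/6

Substitution gives 0/0; apply L'Hôpital's rule 3 times.
After differentiating numerator and denominator 3 times the quotient is (768*tan(4*x)^2/cos(4*x)^2 + 256/cos(4*x)^2 - 3/(1 - 2*x)^(5/2))/(6); at x = 0 this is 253/6.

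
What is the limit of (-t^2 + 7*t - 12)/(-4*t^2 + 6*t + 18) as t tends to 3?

-1/18

Direct substitution gives 0/0, so factor. Both numerator and denominator have (t - 3) as a factor.
After cancelling, the expression reduces to (4 - t)/(-4*t - 6).
Substituting t = 3 gives -1/18.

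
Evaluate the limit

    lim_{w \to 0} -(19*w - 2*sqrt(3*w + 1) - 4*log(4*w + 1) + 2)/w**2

-137/4

Substitution gives 0/0; apply L'Hôpital's rule 2 times.
After differentiating numerator and denominator 2 times the quotient is (64/(4*w + 1)^2 + 9/(2*(3*w + 1)^(3/2)))/(-2); at w = 0 this is -137/4.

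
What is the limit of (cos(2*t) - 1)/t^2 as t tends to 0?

-2

Direct substitution gives 0/0.
Apply L'Hôpital: lim (-2*sin(2*t))/(2*t), still 0/0.
After 2 applications of L'Hôpital's rule the quotient is (-4*cos(2*t))/(2); substituting t = 0 gives -2.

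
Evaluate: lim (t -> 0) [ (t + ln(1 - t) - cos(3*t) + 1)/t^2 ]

4

Substitution gives 0/0; apply L'Hôpital's rule 2 times.
After differentiating numerator and denominator 2 times the quotient is (9*cos(3*t) - 1/(t - 1)^2)/(2); at t = 0 this is 4.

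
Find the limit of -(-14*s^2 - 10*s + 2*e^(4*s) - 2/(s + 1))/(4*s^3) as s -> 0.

Substitution gives 0/0 (the numerator vanishes to order 3).
Expand each term to order s^3: the coefficient of s^3 in 2·e^(4s) is 64/3 and in -2·1/(1 + s) is 2.
Lower-order terms cancel with the polynomial part, so the numerator is (70/3)·s^3 + o(s^3), and the limit is (70/3)/(-4) = -35/6.

-35/6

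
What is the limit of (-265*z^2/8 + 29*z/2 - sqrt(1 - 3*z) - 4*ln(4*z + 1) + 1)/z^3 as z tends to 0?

-4015/48

Substitution gives 0/0 (the numerator vanishes to order 3).
Expand each term to order z^3: the coefficient of z^3 in −√(1 - 3z) is 27/16 and in -4·ln(1 + 4z) is -256/3.
Lower-order terms cancel with the polynomial part, so the numerator is (-4015/48)·z^3 + o(z^3), and the limit is (-4015/48)/(1) = -4015/48.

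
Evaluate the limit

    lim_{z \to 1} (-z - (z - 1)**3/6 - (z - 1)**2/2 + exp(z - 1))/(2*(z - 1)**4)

1/48

Direct substitution gives 0/0.
Apply L'Hôpital: lim (-z - (z - 1)^2/2 + e^(z - 1))/(8*(z - 1)^3), still 0/0.
Apply L'Hôpital: lim (-z + e^(z - 1))/(24*(z - 1)^2), still 0/0.
Apply L'Hôpital: lim (e^(z - 1) - 1)/(48*z - 48), still 0/0.
After 4 applications of L'Hôpital's rule the quotient is (e^(z - 1))/(48); substituting z = 1 gives 1/48.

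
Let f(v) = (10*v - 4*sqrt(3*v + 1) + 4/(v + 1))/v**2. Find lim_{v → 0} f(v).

17/2

Substitution gives 0/0; apply L'Hôpital's rule 2 times.
After differentiating numerator and denominator 2 times the quotient is (9/(3*v + 1)^(3/2) + 8/(v + 1)^3)/(2); at v = 0 this is 17/2.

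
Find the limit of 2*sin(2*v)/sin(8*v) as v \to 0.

Substitution gives 0/0.
Divide numerator and denominator by v: sin(2v)/v → 2 and sin(8v)/v → 8, so the limit is 2·2/8 = 1/2.

1/2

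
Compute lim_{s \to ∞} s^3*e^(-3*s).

Write as s^3/e^{3s}, an ∞/∞ form.
Exponential growth dominates any polynomial, so repeated L'Hôpital (or the standard result) gives 0.

0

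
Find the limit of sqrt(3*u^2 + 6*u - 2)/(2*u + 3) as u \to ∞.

For large |u|, √(3*u^2 + 6*u - 2) ≈ √3·|u| and the denominator ≈ 2u.
Since u → +∞, |u| = u, giving √3/(2) = √(3)/2.

√(3)/2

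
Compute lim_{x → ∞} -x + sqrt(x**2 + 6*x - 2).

3

An ∞ − ∞ form. Rationalising with the conjugate, the difference becomes (6x - 2) / (√(x^2 + 6*x - 2) + x).
For large x the denominator behaves like 2·x, so the quotient tends to 6/2 = 3.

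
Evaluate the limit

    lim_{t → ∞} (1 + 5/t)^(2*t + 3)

e^(10)

Let L be the limit and take ln: ln L = lim (2t + 3)·ln(1 + 5/t) = lim (2t + 3)·(5/t + O(1/t²)) = 10.
Hence L = e^(10).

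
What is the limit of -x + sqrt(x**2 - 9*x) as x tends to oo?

An ∞ − ∞ form. Rationalising with the conjugate, the difference becomes (-9x) / (√(x^2 - 9*x) + x).
For large x the denominator behaves like 2·x, so the quotient tends to -9/2 = -9/2.

-9/2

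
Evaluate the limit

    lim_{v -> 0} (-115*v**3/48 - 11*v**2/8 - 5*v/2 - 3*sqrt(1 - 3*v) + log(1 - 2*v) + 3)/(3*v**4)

Substitution gives 0/0; apply L'Hôpital's rule 4 times.
After differentiating numerator and denominator 4 times the quotient is (-96/(2*v - 1)^4 + 3645/(16*(1 - 3*v)^(7/2)))/(72); at v = 0 this is 703/384.

703/384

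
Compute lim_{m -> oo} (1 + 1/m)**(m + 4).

Write it as [(1 + 1/m)^m]^(1) · (1 + 1/m)^(4). The bracketed term tends to e^(1) and the second factor to 1, so the limit is e^(1).

e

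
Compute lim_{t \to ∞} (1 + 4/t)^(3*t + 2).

Write it as [(1 + 4/t)^t]^(3) · (1 + 4/t)^(2). The bracketed term tends to e^(4) and the second factor to 1, so the limit is e^(12).

e^(12)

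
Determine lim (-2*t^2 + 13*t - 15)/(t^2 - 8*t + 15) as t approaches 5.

-7/2

Since t = 5 makes numerator and denominator zero, (t - 5) divides both.
Cancelling it gives (3 - 2*t)/(t - 3); now plug in t = 5 to get -7/2.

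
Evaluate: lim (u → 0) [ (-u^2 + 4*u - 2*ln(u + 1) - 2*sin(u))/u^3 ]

Substitution gives 0/0 (the numerator vanishes to order 3).
Expand each term to order u^3: the coefficient of u^3 in -2·sin(u) is 1/3 and in -2·ln(1 + u) is -2/3.
Lower-order terms cancel with the polynomial part, so the numerator is (-1/3)·u^3 + o(u^3), and the limit is (-1/3)/(1) = -1/3.

-1/3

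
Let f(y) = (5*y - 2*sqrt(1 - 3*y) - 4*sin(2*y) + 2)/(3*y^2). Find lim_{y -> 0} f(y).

Substitution gives 0/0; apply L'Hôpital's rule 2 times.
After differentiating numerator and denominator 2 times the quotient is (16*sin(2*y) + 9/(2*(1 - 3*y)^(3/2)))/(6); at y = 0 this is 3/4.

3/4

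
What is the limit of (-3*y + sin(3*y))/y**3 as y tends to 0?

Direct substitution gives 0/0.
Apply L'Hôpital: lim (3*cos(3*y) - 3)/(3*y^2), still 0/0.
Apply L'Hôpital: lim (-9*sin(3*y))/(6*y), still 0/0.
After 3 applications of L'Hôpital's rule the quotient is (-27*cos(3*y))/(6); substituting y = 0 gives -9/2.

-9/2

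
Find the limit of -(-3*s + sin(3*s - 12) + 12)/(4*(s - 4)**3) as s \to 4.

Direct substitution gives 0/0.
Apply L'Hôpital: lim (3*cos(3*s - 12) - 3)/(-12*(s - 4)^2), still 0/0.
Apply L'Hôpital: lim (-9*sin(3*s - 12))/(96 - 24*s), still 0/0.
After 3 applications of L'Hôpital's rule the quotient is (-27*cos(3*s - 12))/(-24); substituting s = 4 gives 9/8.

9/8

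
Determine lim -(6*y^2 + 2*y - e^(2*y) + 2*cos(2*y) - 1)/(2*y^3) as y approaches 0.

Substitution gives 0/0; apply L'Hôpital's rule 3 times.
After differentiating numerator and denominator 3 times the quotient is (-8*e^(2*y) + 16*sin(2*y))/(-12); at y = 0 this is 2/3.

2/3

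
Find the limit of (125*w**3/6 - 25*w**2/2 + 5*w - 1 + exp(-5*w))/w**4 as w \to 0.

Direct substitution gives 0/0.
Apply L'Hôpital: lim (125*w^2/2 - 25*w + 5 - 5*e^(-5*w))/(4*w^3), still 0/0.
Apply L'Hôpital: lim (125*w - 25 + 25*e^(-5*w))/(12*w^2), still 0/0.
Apply L'Hôpital: lim (125 - 125*e^(-5*w))/(24*w), still 0/0.
After 4 applications of L'Hôpital's rule the quotient is (625*e^(-5*w))/(24); substituting w = 0 gives 625/24.

625/24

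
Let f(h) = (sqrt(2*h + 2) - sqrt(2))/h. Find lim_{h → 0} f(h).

√(2)/2

Substitution gives 0/0. Multiply numerator and denominator by the conjugate √(2 + 2h) + √2.
The numerator becomes (2 + 2h) − 2 = 2h, so the expression simplifies to 2/(√(2 + 2h) + √2).
Letting h → 0 gives 2/(2√2) = √(2)/2.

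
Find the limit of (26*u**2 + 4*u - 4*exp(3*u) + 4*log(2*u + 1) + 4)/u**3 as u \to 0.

-22/3

Substitution gives 0/0 (the numerator vanishes to order 3).
Expand each term to order u^3: the coefficient of u^3 in -4·e^(3u) is -18 and in 4·ln(1 + 2u) is 32/3.
Lower-order terms cancel with the polynomial part, so the numerator is (-22/3)·u^3 + o(u^3), and the limit is (-22/3)/(1) = -22/3.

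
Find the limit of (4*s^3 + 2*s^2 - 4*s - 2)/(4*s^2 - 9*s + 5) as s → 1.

-12

Since s = 1 makes numerator and denominator zero, (s - 1) divides both.
Cancelling it gives (4*s^2 + 6*s + 2)/(4*s - 5); now plug in s = 1 to get -12.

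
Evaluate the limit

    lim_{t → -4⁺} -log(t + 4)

As t → -4⁺, t + 4 → 0⁺ and ln(t + 4) → −∞.
Multiplying by -1 gives ∞.

∞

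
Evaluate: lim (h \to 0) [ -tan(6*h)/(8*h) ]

-3/4

Substitution gives 0/0.
Since tan(u)/u → 1 as u → 0, tan(6h)/(6h) → 1 and the limit is 6/(-8) = -3/4.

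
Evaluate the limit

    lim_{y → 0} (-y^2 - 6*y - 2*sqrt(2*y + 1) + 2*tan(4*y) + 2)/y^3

125/3

Substitution gives 0/0; apply L'Hôpital's rule 3 times.
After differentiating numerator and denominator 3 times the quotient is (768*tan(4*y)^2/cos(4*y)^2 + 256/cos(4*y)^2 - 6/(2*y + 1)^(5/2))/(6); at y = 0 this is 125/3.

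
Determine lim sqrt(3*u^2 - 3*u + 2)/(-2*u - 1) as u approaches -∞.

For large |u|, √(3*u^2 - 3*u + 2) ≈ √3·|u| and the denominator ≈ -2u.
Since u → −∞, |u| = −u, giving −√3/(-2) = √(3)/2.

√(3)/2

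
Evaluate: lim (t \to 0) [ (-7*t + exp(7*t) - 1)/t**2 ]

Direct substitution gives 0/0.
Apply L'Hôpital: lim (7*e^(7*t) - 7)/(2*t), still 0/0.
After 2 applications of L'Hôpital's rule the quotient is (49*e^(7*t))/(2); substituting t = 0 gives 49/2.

49/2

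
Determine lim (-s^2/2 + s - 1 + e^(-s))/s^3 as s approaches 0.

Direct substitution gives 0/0.
Apply L'Hôpital: lim (-s + 1 - e^(-s))/(3*s^2), still 0/0.
Apply L'Hôpital: lim (-1 + e^(-s))/(6*s), still 0/0.
After 3 applications of L'Hôpital's rule the quotient is (-e^(-s))/(6); substituting s = 0 gives -1/6.

-1/6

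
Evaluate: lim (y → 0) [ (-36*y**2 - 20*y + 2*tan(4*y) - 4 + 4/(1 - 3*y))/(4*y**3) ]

113/3

Substitution gives 0/0; apply L'Hôpital's rule 3 times.
After differentiating numerator and denominator 3 times the quotient is (768*tan(4*y)^2/cos(4*y)^2 + 256/cos(4*y)^2 + 648/(3*y - 1)^4)/(24); at y = 0 this is 113/3.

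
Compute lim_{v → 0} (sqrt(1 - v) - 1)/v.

Substitution gives 0/0. Multiply numerator and denominator by the conjugate √(1 - v) + √1.
The numerator becomes (1 - v) − 1 = -v, so the expression simplifies to -1/(√(1 - v) + √1).
Letting v → 0 gives -1/(2√1) = -1/2.

-1/2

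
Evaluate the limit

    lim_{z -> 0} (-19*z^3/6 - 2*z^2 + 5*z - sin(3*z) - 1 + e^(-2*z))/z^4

Substitution gives 0/0; apply L'Hôpital's rule 4 times.
After differentiating numerator and denominator 4 times the quotient is (-81*sin(3*z) + 16*e^(-2*z))/(24); at z = 0 this is 2/3.

2/3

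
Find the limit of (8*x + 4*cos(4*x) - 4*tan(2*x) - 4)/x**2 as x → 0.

-32

Substitution gives 0/0; apply L'Hôpital's rule 2 times.
After differentiating numerator and denominator 2 times the quotient is (-64*cos(4*x) - 32*tan(2*x)^3 - 32*tan(2*x))/(2); at x = 0 this is -32.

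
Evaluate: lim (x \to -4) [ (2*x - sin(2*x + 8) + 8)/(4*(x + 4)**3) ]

Direct substitution gives 0/0.
Apply L'Hôpital: lim (2 - 2*cos(2*x + 8))/(12*(x + 4)^2), still 0/0.
Apply L'Hôpital: lim (4*sin(2*x + 8))/(24*x + 96), still 0/0.
After 3 applications of L'Hôpital's rule the quotient is (8*cos(2*x + 8))/(24); substituting x = -4 gives 1/3.

1/3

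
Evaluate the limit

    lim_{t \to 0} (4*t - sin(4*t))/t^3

32/3

Direct substitution gives 0/0.
Apply L'Hôpital: lim (4 - 4*cos(4*t))/(3*t^2), still 0/0.
Apply L'Hôpital: lim (16*sin(4*t))/(6*t), still 0/0.
After 3 applications of L'Hôpital's rule the quotient is (64*cos(4*t))/(6); substituting t = 0 gives 32/3.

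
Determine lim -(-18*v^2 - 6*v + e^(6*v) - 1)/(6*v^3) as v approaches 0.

Direct substitution gives 0/0.
Apply L'Hôpital: lim (-36*v + 6*e^(6*v) - 6)/(-18*v^2), still 0/0.
Apply L'Hôpital: lim (36*e^(6*v) - 36)/(-36*v), still 0/0.
After 3 applications of L'Hôpital's rule the quotient is (216*e^(6*v))/(-36); substituting v = 0 gives -6.

-6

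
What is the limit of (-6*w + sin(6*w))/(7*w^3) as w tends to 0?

Direct substitution gives 0/0.
Apply L'Hôpital: lim (6*cos(6*w) - 6)/(21*w^2), still 0/0.
Apply L'Hôpital: lim (-36*sin(6*w))/(42*w), still 0/0.
After 3 applications of L'Hôpital's rule the quotient is (-216*cos(6*w))/(42); substituting w = 0 gives -36/7.

-36/7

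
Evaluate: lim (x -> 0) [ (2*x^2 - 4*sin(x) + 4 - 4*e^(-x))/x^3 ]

4/3

Substitution gives 0/0 (the numerator vanishes to order 3).
Expand each term to order x^3: the coefficient of x^3 in -4·sin(x) is 2/3 and in -4·e^(-x) is 2/3.
Lower-order terms cancel with the polynomial part, so the numerator is (4/3)·x^3 + o(x^3), and the limit is (4/3)/(1) = 4/3.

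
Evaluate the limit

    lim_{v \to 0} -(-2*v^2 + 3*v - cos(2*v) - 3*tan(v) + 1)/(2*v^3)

Substitution gives 0/0 (the numerator vanishes to order 3).
Expand each term to order v^3: the coefficient of v^3 in -3·tan(v) is -1 and in −cos(2v) is 0.
Lower-order terms cancel with the polynomial part, so the numerator is (-1)·v^3 + o(v^3), and the limit is (-1)/(-2) = 1/2.

1/2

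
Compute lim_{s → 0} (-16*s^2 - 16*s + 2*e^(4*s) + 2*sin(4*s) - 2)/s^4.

Substitution gives 0/0 (the numerator vanishes to order 4).
Expand each term to order s^4: the coefficient of s^4 in 2·sin(4s) is 0 and in 2·e^(4s) is 64/3.
Lower-order terms cancel with the polynomial part, so the numerator is (64/3)·s^4 + o(s^4), and the limit is (64/3)/(1) = 64/3.

64/3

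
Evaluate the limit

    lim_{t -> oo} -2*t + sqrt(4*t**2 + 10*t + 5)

5/2

This has the form ∞ − ∞. Multiply and divide by the conjugate √(4*t^2 + 10*t + 5) + 2t.
That gives (10t + 5) / (√(4*t^2 + 10*t + 5) + 2t).
Divide numerator and denominator by t: the limit is 10/(2·2) = 5/2.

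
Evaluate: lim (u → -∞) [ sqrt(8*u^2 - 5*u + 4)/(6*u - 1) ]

-√(2)/3

For large |u|, √(8*u^2 - 5*u + 4) ≈ √8·|u| and the denominator ≈ 6u.
Since u → −∞, |u| = −u, giving −√8/(6) = -√(2)/3.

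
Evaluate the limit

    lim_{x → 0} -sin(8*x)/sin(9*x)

Substitution gives 0/0.
Divide numerator and denominator by x: sin(8x)/x → 8 and sin(9x)/x → 9, so the limit is -1·8/9 = -8/9.

-8/9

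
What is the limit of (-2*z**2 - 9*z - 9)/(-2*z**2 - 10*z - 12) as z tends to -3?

3/2

Direct substitution gives 0/0, so factor. Both numerator and denominator have (z + 3) as a factor.
After cancelling, the expression reduces to (-2*z - 3)/(-2*z - 4).
Substituting z = -3 gives 3/2.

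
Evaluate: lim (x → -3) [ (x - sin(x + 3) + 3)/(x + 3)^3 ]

Direct substitution gives 0/0.
Apply L'Hôpital: lim (1 - cos(x + 3))/(3*(x + 3)^2), still 0/0.
Apply L'Hôpital: lim (sin(x + 3))/(6*x + 18), still 0/0.
After 3 applications of L'Hôpital's rule the quotient is (cos(x + 3))/(6); substituting x = -3 gives 1/6.

1/6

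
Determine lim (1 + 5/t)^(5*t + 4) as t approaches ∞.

Write it as [(1 + 5/t)^t]^(5) · (1 + 5/t)^(4). The bracketed term tends to e^(5) and the second factor to 1, so the limit is e^(25).

e^(25)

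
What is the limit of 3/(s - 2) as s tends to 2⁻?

-∞

As s → 2⁻, (s - 2) → 0⁻, so (s - 2)^1 → 0⁻ and 3/(s - 2)^1 → -∞.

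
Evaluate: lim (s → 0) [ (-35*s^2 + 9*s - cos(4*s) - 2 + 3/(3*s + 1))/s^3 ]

Substitution gives 0/0 (the numerator vanishes to order 3).
Expand each term to order s^3: the coefficient of s^3 in −cos(4s) is 0 and in 3·1/(1 + 3s) is -81.
Lower-order terms cancel with the polynomial part, so the numerator is (-81)·s^3 + o(s^3), and the limit is (-81)/(1) = -81.

-81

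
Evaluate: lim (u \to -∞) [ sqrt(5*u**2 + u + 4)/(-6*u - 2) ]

√(5)/6

For large |u|, √(5*u^2 + u + 4) ≈ √5·|u| and the denominator ≈ -6u.
Since u → −∞, |u| = −u, giving −√5/(-6) = √(5)/6.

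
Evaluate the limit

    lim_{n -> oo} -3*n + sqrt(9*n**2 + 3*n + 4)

This has the form ∞ − ∞. Multiply and divide by the conjugate √(9*n^2 + 3*n + 4) + 3n.
That gives (3n + 4) / (√(9*n^2 + 3*n + 4) + 3n).
Divide numerator and denominator by n: the limit is 3/(2·3) = 1/2.

1/2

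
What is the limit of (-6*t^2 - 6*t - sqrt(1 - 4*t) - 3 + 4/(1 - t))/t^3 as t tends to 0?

8

Substitution gives 0/0; apply L'Hôpital's rule 3 times.
After differentiating numerator and denominator 3 times the quotient is (24/(t - 1)^4 + 24/(1 - 4*t)^(5/2))/(6); at t = 0 this is 8.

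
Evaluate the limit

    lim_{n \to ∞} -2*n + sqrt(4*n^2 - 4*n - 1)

An ∞ − ∞ form. Rationalising with the conjugate, the difference becomes (-4n - 1) / (√(4*n^2 - 4*n - 1) + 2n).
For large n the denominator behaves like 2·2n, so the quotient tends to -4/4 = -1.

-1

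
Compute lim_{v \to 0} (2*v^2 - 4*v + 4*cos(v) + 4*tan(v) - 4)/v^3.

Substitution gives 0/0; apply L'Hôpital's rule 3 times.
After differentiating numerator and denominator 3 times the quotient is (4*sin(v) + 24*tan(v)^4 + 32*tan(v)^2 + 8)/(6); at v = 0 this is 4/3.

4/3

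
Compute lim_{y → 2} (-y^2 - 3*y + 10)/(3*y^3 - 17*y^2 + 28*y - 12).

At y = 2 both the top and bottom vanish — a removable singularity. Factoring out (y - 2) from each leaves (-y - 5)/(3*y^2 - 11*y + 6), which at y = 2 equals 7/4.

7/4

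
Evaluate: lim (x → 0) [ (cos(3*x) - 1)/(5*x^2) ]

-9/10

Direct substitution gives 0/0.
Apply L'Hôpital: lim (-3*sin(3*x))/(10*x), still 0/0.
After 2 applications of L'Hôpital's rule the quotient is (-9*cos(3*x))/(10); substituting x = 0 gives -9/10.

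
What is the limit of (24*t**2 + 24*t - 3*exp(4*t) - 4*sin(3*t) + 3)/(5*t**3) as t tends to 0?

-14/5

Substitution gives 0/0 (the numerator vanishes to order 3).
Expand each term to order t^3: the coefficient of t^3 in -3·e^(4t) is -32 and in -4·sin(3t) is 18.
Lower-order terms cancel with the polynomial part, so the numerator is (-14)·t^3 + o(t^3), and the limit is (-14)/(5) = -14/5.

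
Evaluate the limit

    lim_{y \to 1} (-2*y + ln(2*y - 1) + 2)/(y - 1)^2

-2

Direct substitution gives 0/0.
Apply L'Hôpital: lim (-2 + 2/(2*y - 1))/(2*y - 2), still 0/0.
After 2 applications of L'Hôpital's rule the quotient is (-4/(2*y - 1)^2)/(2); substituting y = 1 gives -2.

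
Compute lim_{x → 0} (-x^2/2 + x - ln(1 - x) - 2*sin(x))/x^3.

Substitution gives 0/0; apply L'Hôpital's rule 3 times.
After differentiating numerator and denominator 3 times the quotient is (2*cos(x) - 2/(x - 1)^3)/(6); at x = 0 this is 2/3.

2/3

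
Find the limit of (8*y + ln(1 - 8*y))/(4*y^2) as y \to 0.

-8

Direct substitution gives 0/0.
Apply L'Hôpital: lim (8 - 8/(1 - 8*y))/(8*y), still 0/0.
After 2 applications of L'Hôpital's rule the quotient is (-64/(1 - 8*y)^2)/(8); substituting y = 0 gives -8.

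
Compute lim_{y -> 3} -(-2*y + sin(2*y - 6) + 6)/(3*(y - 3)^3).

4/9

Direct substitution gives 0/0.
Apply L'Hôpital: lim (2*cos(2*y - 6) - 2)/(-9*(y - 3)^2), still 0/0.
Apply L'Hôpital: lim (-4*sin(2*y - 6))/(54 - 18*y), still 0/0.
After 3 applications of L'Hôpital's rule the quotient is (-8*cos(2*y - 6))/(-18); substituting y = 3 gives 4/9.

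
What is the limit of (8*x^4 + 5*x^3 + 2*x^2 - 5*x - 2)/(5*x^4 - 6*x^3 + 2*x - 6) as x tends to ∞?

Numerator and denominator both have degree 4.
Dividing every term by x^4, all lower-order terms vanish and the limit is the ratio of leading coefficients, 8/(5) = 8/5.

8/5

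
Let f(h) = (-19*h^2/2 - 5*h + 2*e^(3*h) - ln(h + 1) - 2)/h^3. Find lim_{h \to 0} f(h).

Substitution gives 0/0 (the numerator vanishes to order 3).
Expand each term to order h^3: the coefficient of h^3 in 2·e^(3h) is 9 and in −ln(1 + h) is -1/3.
Lower-order terms cancel with the polynomial part, so the numerator is (26/3)·h^3 + o(h^3), and the limit is (26/3)/(1) = 26/3.

26/3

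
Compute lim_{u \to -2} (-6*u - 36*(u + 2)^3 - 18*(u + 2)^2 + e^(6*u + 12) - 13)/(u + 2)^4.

Direct substitution gives 0/0.
Apply L'Hôpital: lim (-36*u - 108*(u + 2)^2 + 6*e^(6*u + 12) - 78)/(4*(u + 2)^3), still 0/0.
Apply L'Hôpital: lim (-216*u + 36*e^(6*u + 12) - 468)/(12*(u + 2)^2), still 0/0.
Apply L'Hôpital: lim (216*e^(6*u + 12) - 216)/(24*u + 48), still 0/0.
After 4 applications of L'Hôpital's rule the quotient is (1296*e^(6*u + 12))/(24); substituting u = -2 gives 54.

54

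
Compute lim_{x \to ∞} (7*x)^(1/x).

Base → ∞ and exponent → 0: an ∞^0 form.
Take logs: (1/x)·ln(7·x^1) = (ln 7 + 1·ln x)/x → 0.
So the limit is e^0 = 1.

1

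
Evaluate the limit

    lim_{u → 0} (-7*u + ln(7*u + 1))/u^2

Direct substitution gives 0/0.
Apply L'Hôpital: lim (-7 + 7/(7*u + 1))/(2*u), still 0/0.
After 2 applications of L'Hôpital's rule the quotient is (-49/(7*u + 1)^2)/(2); substituting u = 0 gives -49/2.

-49/2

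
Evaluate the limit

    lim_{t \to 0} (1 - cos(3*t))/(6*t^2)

Substitution gives 0/0.
Use (1 − cos u)/u² → 1/2 with u = 3t: the limit is 3²/(2·6) = 3/4.

3/4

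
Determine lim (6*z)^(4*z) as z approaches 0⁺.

1

Base → 0⁺ and exponent → 0⁺: a 0^0 form.
Take logs: 4z·ln(6z). This is 0·(−∞); rewriting as ln(6z)/(1/(4z)) and applying L'Hôpital gives 0.
Hence the limit is e^0 = 1.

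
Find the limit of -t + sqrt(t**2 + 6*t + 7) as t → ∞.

3

This has the form ∞ − ∞. Multiply and divide by the conjugate √(t^2 + 6*t + 7) + t.
That gives (6t + 7) / (√(t^2 + 6*t + 7) + t).
Divide numerator and denominator by t: the limit is 6/(2·1) = 3.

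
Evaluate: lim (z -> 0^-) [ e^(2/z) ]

As z → 0⁻, 2/(z) → −∞, so e^(2/(z)) → 0.

0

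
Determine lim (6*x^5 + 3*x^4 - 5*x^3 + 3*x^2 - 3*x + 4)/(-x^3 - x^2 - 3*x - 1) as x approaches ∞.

The numerator has higher degree (5 > 3); the quotient behaves like (6/(-1))·x^2 for large |x|.
As x → +∞ this diverges to -∞.

-∞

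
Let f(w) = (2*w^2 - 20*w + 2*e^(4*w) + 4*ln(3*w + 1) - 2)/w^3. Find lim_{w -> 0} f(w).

172/3

Substitution gives 0/0 (the numerator vanishes to order 3).
Expand each term to order w^3: the coefficient of w^3 in 4·ln(1 + 3w) is 36 and in 2·e^(4w) is 64/3.
Lower-order terms cancel with the polynomial part, so the numerator is (172/3)·w^3 + o(w^3), and the limit is (172/3)/(1) = 172/3.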